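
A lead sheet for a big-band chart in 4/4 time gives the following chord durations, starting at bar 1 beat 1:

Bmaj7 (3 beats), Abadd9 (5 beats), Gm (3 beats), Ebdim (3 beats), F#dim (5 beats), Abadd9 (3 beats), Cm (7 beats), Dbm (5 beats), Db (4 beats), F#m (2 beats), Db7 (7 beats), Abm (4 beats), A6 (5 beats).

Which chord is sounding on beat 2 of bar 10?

Db

Beat 2 of bar 10 is beat (10−1)×4 + 2 = 38 overall.
Running totals: Bmaj7 ends at 3, Abadd9 ends at 8, Gm ends at 11, Ebdim ends at 14, F#dim ends at 19, Abadd9 ends at 22, Cm ends at 29, Dbm ends at 34, Db ends at 38.
Beat 38 falls within Db.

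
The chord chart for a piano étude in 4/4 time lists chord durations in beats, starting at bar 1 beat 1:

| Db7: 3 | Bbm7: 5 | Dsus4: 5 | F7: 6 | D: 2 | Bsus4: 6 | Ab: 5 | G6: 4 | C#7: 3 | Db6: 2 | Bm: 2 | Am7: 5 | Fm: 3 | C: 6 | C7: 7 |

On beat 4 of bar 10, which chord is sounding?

Beat 4 of bar 10 is beat (10−1)×4 + 4 = 40 overall.
Running totals: Db7 ends at 3, Bbm7 ends at 8, Dsus4 ends at 13, F7 ends at 19, D ends at 21, Bsus4 ends at 27, Ab ends at 32, G6 ends at 36, C#7 ends at 39, Db6 ends at 41.
Beat 40 falls within Db6.

Db6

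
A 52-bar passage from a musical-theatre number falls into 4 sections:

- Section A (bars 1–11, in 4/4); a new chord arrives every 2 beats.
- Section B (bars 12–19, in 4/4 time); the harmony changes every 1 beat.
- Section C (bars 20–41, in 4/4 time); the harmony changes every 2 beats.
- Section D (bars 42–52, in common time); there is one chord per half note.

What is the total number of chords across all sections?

120 chords

A: 11·4 = 44 beats, 44/2 = 22 chords.
B: 8·4 = 32 beats, 32/1 = 32 chords.
C: 22·4 = 88 beats, 88/2 = 44 chords.
D: 11·4 = 44 beats, 44/2 = 22 chords.
Total: 22 + 32 + 44 + 22 = 120.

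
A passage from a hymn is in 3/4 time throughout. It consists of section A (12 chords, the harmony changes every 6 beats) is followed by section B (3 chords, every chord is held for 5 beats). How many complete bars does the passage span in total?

29 bars

A: 12 × 6 = 72 beats = 24 bars.
B: 3 × 5 = 15 beats = 5 bars.
Total: 24 + 5 = 29 bars.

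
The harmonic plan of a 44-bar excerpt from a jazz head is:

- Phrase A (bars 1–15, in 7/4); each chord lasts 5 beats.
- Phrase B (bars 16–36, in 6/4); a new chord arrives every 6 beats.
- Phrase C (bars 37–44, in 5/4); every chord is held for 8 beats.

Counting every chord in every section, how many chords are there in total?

A: 15 bars × 7 beats = 105 beats; 5 beats/chord → 21 chords.
B: 21 bars × 6 beats = 126 beats; 6 beats/chord → 21 chords.
C: 8 bars × 5 beats = 40 beats; 8 beats/chord → 5 chords.
Total: 21 + 21 + 5 = 47.

47 chords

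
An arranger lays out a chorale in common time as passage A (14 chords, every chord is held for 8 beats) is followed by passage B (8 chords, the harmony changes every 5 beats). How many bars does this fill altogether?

38 bars

A: 14 × 8 = 112 beats = 28 bars.
B: 8 × 5 = 40 beats = 10 bars.
Total: 28 + 10 = 38 bars.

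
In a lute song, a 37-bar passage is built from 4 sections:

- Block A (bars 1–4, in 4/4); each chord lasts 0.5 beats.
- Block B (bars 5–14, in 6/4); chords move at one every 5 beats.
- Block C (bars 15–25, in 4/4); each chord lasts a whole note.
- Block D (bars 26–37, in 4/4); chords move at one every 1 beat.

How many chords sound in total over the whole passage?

103 chords

A: 4·4 = 16 beats, 16/0.5 = 32 chords.
B: 10·6 = 60 beats, 60/5 = 12 chords.
C: 11·4 = 44 beats, 44/4 = 11 chords.
D: 12·4 = 48 beats, 48/1 = 48 chords.
Total: 32 + 12 + 11 + 48 = 103.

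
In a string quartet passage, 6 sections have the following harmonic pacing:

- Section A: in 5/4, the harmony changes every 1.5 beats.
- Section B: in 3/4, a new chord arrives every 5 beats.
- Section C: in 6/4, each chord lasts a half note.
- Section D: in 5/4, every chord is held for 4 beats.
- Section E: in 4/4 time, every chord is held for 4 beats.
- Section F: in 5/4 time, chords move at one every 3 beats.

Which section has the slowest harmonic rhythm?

A: each chord is 1.5 beats in 5/4, so 10/3 per bar.
B: each chord is 5 beats in 3/4, so 0.6 per bar.
C: each chord is 2 beats in 6/4, so 3 per bar.
D: each chord is 4 beats in 5/4, so 1.25 per bar.
E: each chord is 4 beats in 4/4, so 1 per bar.
F: each chord is 3 beats in 5/4, so 5/3 per bar.
Slowest is B at 0.6 chords/bar.

Section B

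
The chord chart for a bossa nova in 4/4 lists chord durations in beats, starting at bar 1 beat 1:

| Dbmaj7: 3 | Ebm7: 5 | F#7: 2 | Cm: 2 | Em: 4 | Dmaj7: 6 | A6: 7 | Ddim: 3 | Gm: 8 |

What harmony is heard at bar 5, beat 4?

Beat 4 of bar 5 is beat (5−1)×4 + 4 = 20 overall.
Running totals: Dbmaj7 ends at 3, Ebm7 ends at 8, F#7 ends at 10, Cm ends at 12, Em ends at 16, Dmaj7 ends at 22.
Beat 20 falls within Dmaj7.

Dmaj7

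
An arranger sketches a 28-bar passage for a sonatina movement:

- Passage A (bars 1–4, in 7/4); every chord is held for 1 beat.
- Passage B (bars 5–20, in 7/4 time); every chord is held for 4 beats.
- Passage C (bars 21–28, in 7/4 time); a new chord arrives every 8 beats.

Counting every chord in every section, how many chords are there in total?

A: 4 bars × 7 beats = 28 beats; 1 beat/chord → 28 chords.
B: 16 bars × 7 beats = 112 beats; 4 beats/chord → 28 chords.
C: 8 bars × 7 beats = 56 beats; 8 beats/chord → 7 chords.
Total: 28 + 28 + 7 = 63.

63 chords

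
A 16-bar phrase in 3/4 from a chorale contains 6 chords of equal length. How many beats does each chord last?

16 bars × 3 beats/bar = 48 beats total.
48 beats ÷ 6 chords = 8 beats per chord.

8 beats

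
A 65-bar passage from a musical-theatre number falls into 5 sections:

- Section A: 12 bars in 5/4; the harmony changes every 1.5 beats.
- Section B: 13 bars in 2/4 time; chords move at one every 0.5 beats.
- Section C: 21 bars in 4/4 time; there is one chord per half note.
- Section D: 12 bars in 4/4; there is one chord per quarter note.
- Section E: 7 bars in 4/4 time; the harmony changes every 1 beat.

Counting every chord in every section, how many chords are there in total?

210 chords

A: 12·5 = 60 beats, 60/1.5 = 40 chords.
B: 13·2 = 26 beats, 26/0.5 = 52 chords.
C: 21·4 = 84 beats, 84/2 = 42 chords.
D: 12·4 = 48 beats, 48/1 = 48 chords.
E: 7·4 = 28 beats, 28/1 = 28 chords.
Total: 40 + 52 + 42 + 48 + 28 = 210.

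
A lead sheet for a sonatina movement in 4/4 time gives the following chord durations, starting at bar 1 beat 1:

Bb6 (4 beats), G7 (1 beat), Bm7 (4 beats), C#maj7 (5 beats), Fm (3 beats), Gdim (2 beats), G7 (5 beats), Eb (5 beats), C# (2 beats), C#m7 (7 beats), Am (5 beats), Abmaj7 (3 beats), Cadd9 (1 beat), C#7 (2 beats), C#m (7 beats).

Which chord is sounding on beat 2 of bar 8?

C#

Beat 2 of bar 8 is beat (8−1)×4 + 2 = 30 overall.
Running totals: Bb6 ends at 4, G7 ends at 5, Bm7 ends at 9, C#maj7 ends at 14, Fm ends at 17, Gdim ends at 19, G7 ends at 24, Eb ends at 29, C# ends at 31.
Beat 30 falls within C#.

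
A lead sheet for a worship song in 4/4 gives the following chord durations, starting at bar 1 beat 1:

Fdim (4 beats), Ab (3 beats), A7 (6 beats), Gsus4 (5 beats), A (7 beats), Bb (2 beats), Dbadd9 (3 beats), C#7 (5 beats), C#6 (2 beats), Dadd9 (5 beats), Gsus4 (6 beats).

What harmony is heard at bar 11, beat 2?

Beat 2 of bar 11 is beat (11−1)×4 + 2 = 42 overall.
Running totals: Fdim ends at 4, Ab ends at 7, A7 ends at 13, Gsus4 ends at 18, A ends at 25, Bb ends at 27, Dbadd9 ends at 30, C#7 ends at 35, C#6 ends at 37, Dadd9 ends at 42.
Beat 42 falls within Dadd9.

Dadd9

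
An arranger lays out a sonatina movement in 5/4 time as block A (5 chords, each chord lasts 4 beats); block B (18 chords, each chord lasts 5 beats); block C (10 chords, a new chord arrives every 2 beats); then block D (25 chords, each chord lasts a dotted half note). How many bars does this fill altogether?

A: 5 × 4 = 20 beats = 4 bars.
B: 18 × 5 = 90 beats = 18 bars.
C: 10 × 2 = 20 beats = 4 bars.
D: 25 × 3 = 75 beats = 15 bars.
Total: 4 + 18 + 4 + 15 = 41 bars.

41 bars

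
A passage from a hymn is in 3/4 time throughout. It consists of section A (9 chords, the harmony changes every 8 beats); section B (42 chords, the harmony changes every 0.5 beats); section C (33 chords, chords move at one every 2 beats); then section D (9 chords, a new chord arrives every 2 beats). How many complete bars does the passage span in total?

A: 9 × 8 = 72 beats = 24 bars.
B: 42 × 0.5 = 21 beats = 7 bars.
C: 33 × 2 = 66 beats = 22 bars.
D: 9 × 2 = 18 beats = 6 bars.
Total: 24 + 7 + 22 + 6 = 59 bars.

59 bars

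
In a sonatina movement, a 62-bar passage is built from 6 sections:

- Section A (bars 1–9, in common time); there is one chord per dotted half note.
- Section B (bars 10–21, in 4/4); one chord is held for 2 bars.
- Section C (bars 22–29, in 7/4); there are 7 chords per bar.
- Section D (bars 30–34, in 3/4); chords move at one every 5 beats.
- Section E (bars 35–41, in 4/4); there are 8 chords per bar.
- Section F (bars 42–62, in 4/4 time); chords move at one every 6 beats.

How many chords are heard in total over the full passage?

147 chords

A: 9 bars × 4 beats = 36 beats; 3 beats/chord → 12 chords.
B: 12 bars × 4 beats = 48 beats; 8 beats/chord → 6 chords.
C: 8 bars × 7 beats = 56 beats; 1 beat/chord → 56 chords.
D: 5 bars × 3 beats = 15 beats; 5 beats/chord → 3 chords.
E: 7 bars × 4 beats = 28 beats; 0.5 beats/chord → 56 chords.
F: 21 bars × 4 beats = 84 beats; 6 beats/chord → 14 chords.
Total: 12 + 6 + 56 + 3 + 56 + 14 = 147.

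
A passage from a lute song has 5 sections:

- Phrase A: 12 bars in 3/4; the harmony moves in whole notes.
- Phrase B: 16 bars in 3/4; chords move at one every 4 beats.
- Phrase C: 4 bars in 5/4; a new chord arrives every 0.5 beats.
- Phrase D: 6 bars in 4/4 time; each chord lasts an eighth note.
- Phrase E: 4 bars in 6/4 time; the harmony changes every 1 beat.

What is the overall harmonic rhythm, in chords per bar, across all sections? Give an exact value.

19/6 chords per bar

A: 12 bars of 3 beats is 36 beats; at 4 beats each that's 9 chords.
B: 16 bars of 3 beats is 48 beats; at 4 beats each that's 12 chords.
C: 4 bars of 5 beats is 20 beats; at 0.5 beats each that's 40 chords.
D: 6 bars of 4 beats is 24 beats; at 0.5 beats each that's 48 chords.
E: 4 bars of 6 beats is 24 beats; at 1 beat each that's 24 chords.
Overall: 133 chords over 42 bars → 133/42 = 19/6 chords per bar.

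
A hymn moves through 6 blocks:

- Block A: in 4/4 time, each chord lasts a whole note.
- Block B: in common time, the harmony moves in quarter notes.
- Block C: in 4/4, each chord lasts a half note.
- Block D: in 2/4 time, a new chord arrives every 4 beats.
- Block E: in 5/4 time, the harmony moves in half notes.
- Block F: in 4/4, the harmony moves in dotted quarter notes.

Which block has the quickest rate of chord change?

Block B

A: 4/4 = 1 chord/bar.
B: 4/1 = 4 chords/bar.
C: 4/2 = 2 chords/bar.
D: 2/4 = 0.5 chords/bar.
E: 5/2 = 2.5 chords/bar.
F: 4/1.5 = 8/3 chords/bar.
Fastest is B at 4 chords/bar.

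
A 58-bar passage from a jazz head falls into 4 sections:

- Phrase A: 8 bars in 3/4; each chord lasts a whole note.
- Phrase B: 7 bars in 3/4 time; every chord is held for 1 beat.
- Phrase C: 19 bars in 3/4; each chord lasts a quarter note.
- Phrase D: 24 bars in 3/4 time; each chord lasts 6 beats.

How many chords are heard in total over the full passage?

A has 24 beats and chords last 4 each, so 6 chords.
B has 21 beats and chords last 1 each, so 21 chords.
C has 57 beats and chords last 1 each, so 57 chords.
D has 72 beats and chords last 6 each, so 12 chords.
Total: 6 + 21 + 57 + 12 = 96.

96 chords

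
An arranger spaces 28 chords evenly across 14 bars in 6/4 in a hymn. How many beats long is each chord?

3 beats

14 bars × 6 beats/bar = 84 beats total.
84 beats ÷ 28 chords = 3 beats per chord.
(That is a dotted half note.)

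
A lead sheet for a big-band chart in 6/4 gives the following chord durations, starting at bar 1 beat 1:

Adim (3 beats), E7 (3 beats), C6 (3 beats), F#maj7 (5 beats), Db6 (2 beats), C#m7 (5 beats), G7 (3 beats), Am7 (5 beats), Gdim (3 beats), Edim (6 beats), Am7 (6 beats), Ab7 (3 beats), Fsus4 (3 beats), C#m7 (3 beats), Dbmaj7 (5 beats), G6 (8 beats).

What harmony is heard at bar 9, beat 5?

C#m7

Beat 5 of bar 9 is beat (9−1)×6 + 5 = 53 overall.
Running totals: Adim ends at 3, E7 ends at 6, C6 ends at 9, F#maj7 ends at 14, Db6 ends at 16, C#m7 ends at 21, G7 ends at 24, Am7 ends at 29, Gdim ends at 32, Edim ends at 38, Am7 ends at 44, Ab7 ends at 47, Fsus4 ends at 50, C#m7 ends at 53.
Beat 53 falls within C#m7.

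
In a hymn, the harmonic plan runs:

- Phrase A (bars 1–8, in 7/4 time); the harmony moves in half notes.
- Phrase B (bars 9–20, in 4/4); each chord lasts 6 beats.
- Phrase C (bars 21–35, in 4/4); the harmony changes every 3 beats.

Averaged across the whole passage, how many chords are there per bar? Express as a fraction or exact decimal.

1.6 chords per bar

A: 8 bars of 7 beats is 56 beats; at 2 beats each that's 28 chords.
B: 12 bars of 4 beats is 48 beats; at 6 beats each that's 8 chords.
C: 15 bars of 4 beats is 60 beats; at 3 beats each that's 20 chords.
Overall: 56 chords over 35 bars → 56/35 = 1.6 chords per bar.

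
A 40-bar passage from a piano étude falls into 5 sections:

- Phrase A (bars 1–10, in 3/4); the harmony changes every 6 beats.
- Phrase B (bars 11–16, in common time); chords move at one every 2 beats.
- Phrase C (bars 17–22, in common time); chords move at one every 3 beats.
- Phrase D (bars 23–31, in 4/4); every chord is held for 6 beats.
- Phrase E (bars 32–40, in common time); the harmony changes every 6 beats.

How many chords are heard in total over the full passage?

37 chords

A has 30 beats and chords last 6 each, so 5 chords.
B has 24 beats and chords last 2 each, so 12 chords.
C has 24 beats and chords last 3 each, so 8 chords.
D has 36 beats and chords last 6 each, so 6 chords.
E has 36 beats and chords last 6 each, so 6 chords.
Total: 5 + 12 + 8 + 6 + 6 = 37.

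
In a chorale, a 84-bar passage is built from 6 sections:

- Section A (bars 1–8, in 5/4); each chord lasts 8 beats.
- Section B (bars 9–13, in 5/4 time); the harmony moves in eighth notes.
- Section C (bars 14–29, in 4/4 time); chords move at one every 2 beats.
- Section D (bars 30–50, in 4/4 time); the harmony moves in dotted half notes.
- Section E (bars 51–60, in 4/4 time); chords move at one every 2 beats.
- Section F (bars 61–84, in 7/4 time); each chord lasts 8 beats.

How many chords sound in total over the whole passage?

156 chords

A: 8·5 = 40 beats, 40/8 = 5 chords.
B: 5·5 = 25 beats, 25/0.5 = 50 chords.
C: 16·4 = 64 beats, 64/2 = 32 chords.
D: 21·4 = 84 beats, 84/3 = 28 chords.
E: 10·4 = 40 beats, 40/2 = 20 chords.
F: 24·7 = 168 beats, 168/8 = 21 chords.
Total: 5 + 50 + 32 + 28 + 20 + 21 = 156.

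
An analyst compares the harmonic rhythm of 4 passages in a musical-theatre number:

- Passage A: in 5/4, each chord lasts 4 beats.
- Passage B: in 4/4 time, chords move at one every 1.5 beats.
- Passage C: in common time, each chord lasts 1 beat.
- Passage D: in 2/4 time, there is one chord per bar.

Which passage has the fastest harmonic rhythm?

A: 5 beats/bar ÷ 4 beats/chord = 1.25 chords/bar.
B: 4 beats/bar ÷ 1.5 beats/chord = 8/3 chords/bar.
C: 4 beats/bar ÷ 1 beat/chord = 4 chords/bar.
D: 2 beats/bar ÷ 2 beats/chord = 1 chord/bar.
Fastest is C at 4 chords/bar.

Passage C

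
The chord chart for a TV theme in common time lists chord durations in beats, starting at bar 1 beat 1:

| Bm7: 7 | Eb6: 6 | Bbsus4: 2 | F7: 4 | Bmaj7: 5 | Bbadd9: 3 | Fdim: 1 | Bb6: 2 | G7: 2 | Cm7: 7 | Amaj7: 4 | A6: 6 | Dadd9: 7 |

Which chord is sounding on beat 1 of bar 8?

Beat 1 of bar 8 is beat (8−1)×4 + 1 = 29 overall.
Running totals: Bm7 ends at 7, Eb6 ends at 13, Bbsus4 ends at 15, F7 ends at 19, Bmaj7 ends at 24, Bbadd9 ends at 27, Fdim ends at 28, Bb6 ends at 30.
Beat 29 falls within Bb6.

Bb6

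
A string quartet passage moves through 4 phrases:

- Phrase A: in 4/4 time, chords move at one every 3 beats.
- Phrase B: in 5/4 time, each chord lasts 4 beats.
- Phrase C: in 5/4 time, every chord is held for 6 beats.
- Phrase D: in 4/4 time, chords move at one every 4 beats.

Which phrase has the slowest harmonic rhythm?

A: each chord is 3 beats in 4/4, so 4/3 per bar.
B: each chord is 4 beats in 5/4, so 1.25 per bar.
C: each chord is 6 beats in 5/4, so 5/6 per bar.
D: each chord is 4 beats in 4/4, so 1 per bar.
Slowest is C at 5/6 chords/bar.

Phrase C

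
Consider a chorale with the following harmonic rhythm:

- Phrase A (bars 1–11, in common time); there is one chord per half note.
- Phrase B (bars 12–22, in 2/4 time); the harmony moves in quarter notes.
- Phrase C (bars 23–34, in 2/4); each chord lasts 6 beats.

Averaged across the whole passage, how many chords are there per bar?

A: 11 × 4 = 44 beats ÷ 2 = 22 chords.
B: 11 × 2 = 22 beats ÷ 1 = 22 chords.
C: 12 × 2 = 24 beats ÷ 6 = 4 chords.
Overall: 48 chords over 34 bars → 48/34 = 24/17 chords per bar.

24/17 chords per bar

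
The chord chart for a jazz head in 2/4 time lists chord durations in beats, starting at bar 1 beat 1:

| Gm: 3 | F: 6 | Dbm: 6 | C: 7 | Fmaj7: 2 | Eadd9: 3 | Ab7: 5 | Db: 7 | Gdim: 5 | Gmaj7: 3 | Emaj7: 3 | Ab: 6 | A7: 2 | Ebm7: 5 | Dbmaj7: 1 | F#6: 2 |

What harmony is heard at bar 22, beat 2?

Beat 2 of bar 22 is beat (22−1)×2 + 2 = 44 overall.
Running totals: Gm ends at 3, F ends at 9, Dbm ends at 15, C ends at 22, Fmaj7 ends at 24, Eadd9 ends at 27, Ab7 ends at 32, Db ends at 39, Gdim ends at 44.
Beat 44 falls within Gdim.

Gdim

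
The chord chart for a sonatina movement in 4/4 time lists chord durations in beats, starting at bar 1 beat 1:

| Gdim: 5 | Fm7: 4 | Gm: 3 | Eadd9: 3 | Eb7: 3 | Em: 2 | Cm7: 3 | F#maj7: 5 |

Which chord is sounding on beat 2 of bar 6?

Beat 2 of bar 6 is beat (6−1)×4 + 2 = 22 overall.
Running totals: Gdim ends at 5, Fm7 ends at 9, Gm ends at 12, Eadd9 ends at 15, Eb7 ends at 18, Em ends at 20, Cm7 ends at 23.
Beat 22 falls within Cm7.

Cm7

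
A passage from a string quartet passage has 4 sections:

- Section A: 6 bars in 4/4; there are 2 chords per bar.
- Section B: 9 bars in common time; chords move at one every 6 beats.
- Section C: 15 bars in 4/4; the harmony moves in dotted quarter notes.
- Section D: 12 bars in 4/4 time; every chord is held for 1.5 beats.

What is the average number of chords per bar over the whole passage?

A: 6 × 4 = 24 beats ÷ 2 = 12 chords.
B: 9 × 4 = 36 beats ÷ 6 = 6 chords.
C: 15 × 4 = 60 beats ÷ 1.5 = 40 chords.
D: 12 × 4 = 48 beats ÷ 1.5 = 32 chords.
Overall: 90 chords over 42 bars → 90/42 = 15/7 chords per bar.

15/7 chords per bar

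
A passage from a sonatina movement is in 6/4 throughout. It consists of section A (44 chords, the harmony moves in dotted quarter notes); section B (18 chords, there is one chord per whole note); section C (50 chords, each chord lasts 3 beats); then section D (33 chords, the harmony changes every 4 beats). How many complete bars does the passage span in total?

A: 44 × 1.5 = 66 beats = 11 bars.
B: 18 × 4 = 72 beats = 12 bars.
C: 50 × 3 = 150 beats = 25 bars.
D: 33 × 4 = 132 beats = 22 bars.
Total: 11 + 12 + 25 + 22 = 70 bars.

70 bars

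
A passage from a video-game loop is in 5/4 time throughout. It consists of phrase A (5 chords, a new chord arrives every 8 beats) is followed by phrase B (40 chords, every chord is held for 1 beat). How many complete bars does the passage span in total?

16 bars

A: 5 × 8 = 40 beats = 8 bars.
B: 40 × 1 = 40 beats = 8 bars.
Total: 8 + 8 = 16 bars.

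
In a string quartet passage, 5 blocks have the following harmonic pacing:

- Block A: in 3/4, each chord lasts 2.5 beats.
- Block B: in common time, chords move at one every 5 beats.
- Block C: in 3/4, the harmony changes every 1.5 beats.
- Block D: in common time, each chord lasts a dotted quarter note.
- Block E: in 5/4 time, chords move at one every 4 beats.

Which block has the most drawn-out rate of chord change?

Block B

A: each chord is 2.5 beats in 3/4, so 1.2 per bar.
B: each chord is 5 beats in 4/4, so 0.8 per bar.
C: each chord is 1.5 beats in 3/4, so 2 per bar.
D: each chord is 1.5 beats in 4/4, so 8/3 per bar.
E: each chord is 4 beats in 5/4, so 1.25 per bar.
Slowest is B at 0.8 chords/bar.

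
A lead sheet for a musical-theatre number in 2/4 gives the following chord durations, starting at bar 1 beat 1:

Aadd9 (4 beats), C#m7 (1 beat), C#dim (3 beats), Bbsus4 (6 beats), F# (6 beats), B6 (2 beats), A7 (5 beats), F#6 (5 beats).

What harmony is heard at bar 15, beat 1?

Beat 1 of bar 15 is beat (15−1)×2 + 1 = 29 overall.
Running totals: Aadd9 ends at 4, C#m7 ends at 5, C#dim ends at 8, Bbsus4 ends at 14, F# ends at 20, B6 ends at 22, A7 ends at 27, F#6 ends at 32.
Beat 29 falls within F#6.

F#6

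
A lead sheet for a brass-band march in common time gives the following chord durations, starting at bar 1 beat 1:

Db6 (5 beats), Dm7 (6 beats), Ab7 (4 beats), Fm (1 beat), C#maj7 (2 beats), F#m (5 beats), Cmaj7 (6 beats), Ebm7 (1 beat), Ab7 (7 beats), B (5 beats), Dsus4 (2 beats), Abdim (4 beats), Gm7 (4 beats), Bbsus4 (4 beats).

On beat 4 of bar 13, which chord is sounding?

Beat 4 of bar 13 is beat (13−1)×4 + 4 = 52 overall.
Running totals: Db6 ends at 5, Dm7 ends at 11, Ab7 ends at 15, Fm ends at 16, C#maj7 ends at 18, F#m ends at 23, Cmaj7 ends at 29, Ebm7 ends at 30, Ab7 ends at 37, B ends at 42, Dsus4 ends at 44, Abdim ends at 48, Gm7 ends at 52.
Beat 52 falls within Gm7.

Gm7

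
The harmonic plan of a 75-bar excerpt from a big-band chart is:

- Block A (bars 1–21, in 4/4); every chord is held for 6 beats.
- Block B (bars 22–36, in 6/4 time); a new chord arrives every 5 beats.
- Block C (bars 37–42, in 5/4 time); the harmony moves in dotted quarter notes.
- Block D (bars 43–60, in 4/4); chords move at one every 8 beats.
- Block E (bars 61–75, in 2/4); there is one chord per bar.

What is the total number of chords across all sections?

A: 21·4 = 84 beats, 84/6 = 14 chords.
B: 15·6 = 90 beats, 90/5 = 18 chords.
C: 6·5 = 30 beats, 30/1.5 = 20 chords.
D: 18·4 = 72 beats, 72/8 = 9 chords.
E: 15·2 = 30 beats, 30/2 = 15 chords.
Total: 14 + 18 + 20 + 9 + 15 = 76.

76 chords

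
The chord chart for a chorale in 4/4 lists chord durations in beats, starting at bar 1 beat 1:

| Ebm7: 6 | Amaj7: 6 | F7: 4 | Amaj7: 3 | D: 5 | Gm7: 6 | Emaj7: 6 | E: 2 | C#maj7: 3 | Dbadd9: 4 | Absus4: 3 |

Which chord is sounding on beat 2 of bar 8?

Beat 2 of bar 8 is beat (8−1)×4 + 2 = 30 overall.
Running totals: Ebm7 ends at 6, Amaj7 ends at 12, F7 ends at 16, Amaj7 ends at 19, D ends at 24, Gm7 ends at 30.
Beat 30 falls within Gm7.

Gm7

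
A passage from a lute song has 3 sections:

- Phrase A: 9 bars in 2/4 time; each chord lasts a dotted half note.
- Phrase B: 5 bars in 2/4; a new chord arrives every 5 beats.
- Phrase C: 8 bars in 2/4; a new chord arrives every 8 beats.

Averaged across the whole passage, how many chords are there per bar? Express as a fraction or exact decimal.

A: 9 × 2 = 18 beats ÷ 3 = 6 chords.
B: 5 × 2 = 10 beats ÷ 5 = 2 chords.
C: 8 × 2 = 16 beats ÷ 8 = 2 chords.
Overall: 10 chords over 22 bars → 10/22 = 5/11 chords per bar.

5/11 chords per bar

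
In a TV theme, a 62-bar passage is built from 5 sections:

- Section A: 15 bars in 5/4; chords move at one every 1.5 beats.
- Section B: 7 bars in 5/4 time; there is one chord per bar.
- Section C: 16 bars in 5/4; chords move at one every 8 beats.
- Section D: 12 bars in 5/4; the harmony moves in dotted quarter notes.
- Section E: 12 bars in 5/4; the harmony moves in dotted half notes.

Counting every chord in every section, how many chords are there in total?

A has 75 beats and chords last 1.5 each, so 50 chords.
B has 35 beats and chords last 5 each, so 7 chords.
C has 80 beats and chords last 8 each, so 10 chords.
D has 60 beats and chords last 1.5 each, so 40 chords.
E has 60 beats and chords last 3 each, so 20 chords.
Total: 50 + 7 + 10 + 40 + 20 = 127.

127 chords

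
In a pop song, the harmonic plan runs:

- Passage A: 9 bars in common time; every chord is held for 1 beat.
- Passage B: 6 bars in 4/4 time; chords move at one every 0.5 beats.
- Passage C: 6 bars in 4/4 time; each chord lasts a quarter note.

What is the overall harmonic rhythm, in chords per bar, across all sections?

36/7 chords per bar

A: 9 × 4 = 36 beats ÷ 1 = 36 chords.
B: 6 × 4 = 24 beats ÷ 0.5 = 48 chords.
C: 6 × 4 = 24 beats ÷ 1 = 24 chords.
Overall: 108 chords over 21 bars → 108/21 = 36/7 chords per bar.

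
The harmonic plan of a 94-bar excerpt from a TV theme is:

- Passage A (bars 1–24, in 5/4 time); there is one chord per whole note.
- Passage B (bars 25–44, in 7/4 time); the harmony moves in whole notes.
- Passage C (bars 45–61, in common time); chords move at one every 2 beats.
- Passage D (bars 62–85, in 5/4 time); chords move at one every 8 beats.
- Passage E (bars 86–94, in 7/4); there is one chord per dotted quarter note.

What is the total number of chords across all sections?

A: 24·5 = 120 beats, 120/4 = 30 chords.
B: 20·7 = 140 beats, 140/4 = 35 chords.
C: 17·4 = 68 beats, 68/2 = 34 chords.
D: 24·5 = 120 beats, 120/8 = 15 chords.
E: 9·7 = 63 beats, 63/1.5 = 42 chords.
Total: 30 + 35 + 34 + 15 + 42 = 156.

156 chords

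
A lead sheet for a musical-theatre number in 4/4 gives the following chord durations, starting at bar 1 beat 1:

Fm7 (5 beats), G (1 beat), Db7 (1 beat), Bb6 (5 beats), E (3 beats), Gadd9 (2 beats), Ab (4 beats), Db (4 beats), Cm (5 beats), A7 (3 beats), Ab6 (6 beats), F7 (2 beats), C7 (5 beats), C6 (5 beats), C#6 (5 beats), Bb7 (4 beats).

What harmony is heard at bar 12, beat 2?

Beat 2 of bar 12 is beat (12−1)×4 + 2 = 46 overall.
Running totals: Fm7 ends at 5, G ends at 6, Db7 ends at 7, Bb6 ends at 12, E ends at 15, Gadd9 ends at 17, Ab ends at 21, Db ends at 25, Cm ends at 30, A7 ends at 33, Ab6 ends at 39, F7 ends at 41, C7 ends at 46.
Beat 46 falls within C7.

C7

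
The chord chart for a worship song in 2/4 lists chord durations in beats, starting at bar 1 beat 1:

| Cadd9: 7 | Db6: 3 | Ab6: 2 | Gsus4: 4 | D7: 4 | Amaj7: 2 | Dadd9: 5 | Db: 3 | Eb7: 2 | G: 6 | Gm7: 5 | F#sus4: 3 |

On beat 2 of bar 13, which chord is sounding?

Beat 2 of bar 13 is beat (13−1)×2 + 2 = 26 overall.
Running totals: Cadd9 ends at 7, Db6 ends at 10, Ab6 ends at 12, Gsus4 ends at 16, D7 ends at 20, Amaj7 ends at 22, Dadd9 ends at 27.
Beat 26 falls within Dadd9.

Dadd9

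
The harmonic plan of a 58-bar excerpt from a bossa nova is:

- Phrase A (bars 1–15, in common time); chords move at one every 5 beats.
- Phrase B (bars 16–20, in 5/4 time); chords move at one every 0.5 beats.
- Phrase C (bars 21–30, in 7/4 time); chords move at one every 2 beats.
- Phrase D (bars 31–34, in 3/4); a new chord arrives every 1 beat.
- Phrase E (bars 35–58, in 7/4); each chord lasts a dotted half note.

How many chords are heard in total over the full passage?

A: 15 bars × 4 beats = 60 beats; 5 beats/chord → 12 chords.
B: 5 bars × 5 beats = 25 beats; 0.5 beats/chord → 50 chords.
C: 10 bars × 7 beats = 70 beats; 2 beats/chord → 35 chords.
D: 4 bars × 3 beats = 12 beats; 1 beat/chord → 12 chords.
E: 24 bars × 7 beats = 168 beats; 3 beats/chord → 56 chords.
Total: 12 + 50 + 35 + 12 + 56 = 165.

165 chords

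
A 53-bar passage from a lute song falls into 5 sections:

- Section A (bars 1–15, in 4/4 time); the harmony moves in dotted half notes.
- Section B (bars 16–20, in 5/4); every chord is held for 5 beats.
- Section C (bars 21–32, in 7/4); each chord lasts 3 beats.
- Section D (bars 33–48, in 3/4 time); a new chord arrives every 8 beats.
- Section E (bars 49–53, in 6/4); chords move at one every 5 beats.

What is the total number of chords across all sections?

65 chords

A has 60 beats and chords last 3 each, so 20 chords.
B has 25 beats and chords last 5 each, so 5 chords.
C has 84 beats and chords last 3 each, so 28 chords.
D has 48 beats and chords last 8 each, so 6 chords.
E has 30 beats and chords last 5 each, so 6 chords.
Total: 20 + 5 + 28 + 6 + 6 = 65.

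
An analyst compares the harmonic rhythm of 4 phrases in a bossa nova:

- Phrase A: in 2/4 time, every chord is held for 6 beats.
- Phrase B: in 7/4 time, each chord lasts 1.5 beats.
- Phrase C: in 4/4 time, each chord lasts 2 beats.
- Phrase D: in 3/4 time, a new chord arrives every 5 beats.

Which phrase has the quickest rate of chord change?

A: each chord is 6 beats in 2/4, so 1/3 per bar.
B: each chord is 1.5 beats in 7/4, so 14/3 per bar.
C: each chord is 2 beats in 4/4, so 2 per bar.
D: each chord is 5 beats in 3/4, so 0.6 per bar.
Fastest is B at 14/3 chords/bar.

Phrase B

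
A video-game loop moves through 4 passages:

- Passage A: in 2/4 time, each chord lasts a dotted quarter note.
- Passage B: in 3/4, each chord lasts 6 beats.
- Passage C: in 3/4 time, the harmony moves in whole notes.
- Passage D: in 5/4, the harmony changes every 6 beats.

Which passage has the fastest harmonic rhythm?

Passage A

A: each chord is 1.5 beats in 2/4, so 4/3 per bar.
B: each chord is 6 beats in 3/4, so 0.5 per bar.
C: each chord is 4 beats in 3/4, so 0.75 per bar.
D: each chord is 6 beats in 5/4, so 5/6 per bar.
Fastest is A at 4/3 chords/bar.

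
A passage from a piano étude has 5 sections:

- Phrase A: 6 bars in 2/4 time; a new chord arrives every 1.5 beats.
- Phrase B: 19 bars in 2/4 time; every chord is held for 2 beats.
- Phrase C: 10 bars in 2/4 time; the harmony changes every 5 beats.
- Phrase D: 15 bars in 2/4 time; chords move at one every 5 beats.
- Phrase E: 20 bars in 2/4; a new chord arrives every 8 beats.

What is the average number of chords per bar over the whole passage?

A: 6 bars of 2 beats is 12 beats; at 1.5 beats each that's 8 chords.
B: 19 bars of 2 beats is 38 beats; at 2 beats each that's 19 chords.
C: 10 bars of 2 beats is 20 beats; at 5 beats each that's 4 chords.
D: 15 bars of 2 beats is 30 beats; at 5 beats each that's 6 chords.
E: 20 bars of 2 beats is 40 beats; at 8 beats each that's 5 chords.
Overall: 42 chords over 70 bars → 42/70 = 0.6 chords per bar.

0.6 chords per bar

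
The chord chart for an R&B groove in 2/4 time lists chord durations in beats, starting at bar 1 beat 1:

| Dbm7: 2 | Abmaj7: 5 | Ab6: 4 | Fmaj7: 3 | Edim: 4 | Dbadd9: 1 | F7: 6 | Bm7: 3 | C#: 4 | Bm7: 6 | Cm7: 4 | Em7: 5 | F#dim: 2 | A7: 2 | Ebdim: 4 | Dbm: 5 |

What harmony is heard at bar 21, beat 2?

Cm7

Beat 2 of bar 21 is beat (21−1)×2 + 2 = 42 overall.
Running totals: Dbm7 ends at 2, Abmaj7 ends at 7, Ab6 ends at 11, Fmaj7 ends at 14, Edim ends at 18, Dbadd9 ends at 19, F7 ends at 25, Bm7 ends at 28, C# ends at 32, Bm7 ends at 38, Cm7 ends at 42.
Beat 42 falls within Cm7.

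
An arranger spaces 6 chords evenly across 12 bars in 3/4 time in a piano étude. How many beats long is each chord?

6 beats

12 bars × 3 beats/bar = 36 beats total.
36 beats ÷ 6 chords = 6 beats per chord.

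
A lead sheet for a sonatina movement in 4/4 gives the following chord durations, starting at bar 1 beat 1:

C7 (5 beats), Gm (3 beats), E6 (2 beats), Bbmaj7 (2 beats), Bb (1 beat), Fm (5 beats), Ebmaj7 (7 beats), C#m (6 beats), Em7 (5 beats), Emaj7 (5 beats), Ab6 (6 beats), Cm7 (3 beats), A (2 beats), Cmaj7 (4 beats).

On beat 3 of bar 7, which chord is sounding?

C#m

Beat 3 of bar 7 is beat (7−1)×4 + 3 = 27 overall.
Running totals: C7 ends at 5, Gm ends at 8, E6 ends at 10, Bbmaj7 ends at 12, Bb ends at 13, Fm ends at 18, Ebmaj7 ends at 25, C#m ends at 31.
Beat 27 falls within C#m.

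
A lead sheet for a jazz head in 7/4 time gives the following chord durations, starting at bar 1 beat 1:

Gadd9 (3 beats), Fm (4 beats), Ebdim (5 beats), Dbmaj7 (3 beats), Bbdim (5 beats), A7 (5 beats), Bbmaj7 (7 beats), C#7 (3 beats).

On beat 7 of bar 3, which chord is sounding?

A7

Beat 7 of bar 3 is beat (3−1)×7 + 7 = 21 overall.
Running totals: Gadd9 ends at 3, Fm ends at 7, Ebdim ends at 12, Dbmaj7 ends at 15, Bbdim ends at 20, A7 ends at 25.
Beat 21 falls within A7.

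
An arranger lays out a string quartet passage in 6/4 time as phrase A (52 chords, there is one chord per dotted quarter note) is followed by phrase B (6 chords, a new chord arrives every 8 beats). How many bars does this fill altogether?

21 bars

A: 52 × 1.5 = 78 beats = 13 bars.
B: 6 × 8 = 48 beats = 8 bars.
Total: 13 + 8 = 21 bars.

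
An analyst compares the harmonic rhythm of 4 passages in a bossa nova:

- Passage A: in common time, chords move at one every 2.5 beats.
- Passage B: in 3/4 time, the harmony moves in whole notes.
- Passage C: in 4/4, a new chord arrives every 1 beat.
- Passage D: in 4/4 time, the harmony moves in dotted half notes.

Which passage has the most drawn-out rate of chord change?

A: 4/2.5 = 1.6 chords/bar.
B: 3/4 = 0.75 chords/bar.
C: 4/1 = 4 chords/bar.
D: 4/3 = 4/3 chords/bar.
Slowest is B at 0.75 chords/bar.

Passage B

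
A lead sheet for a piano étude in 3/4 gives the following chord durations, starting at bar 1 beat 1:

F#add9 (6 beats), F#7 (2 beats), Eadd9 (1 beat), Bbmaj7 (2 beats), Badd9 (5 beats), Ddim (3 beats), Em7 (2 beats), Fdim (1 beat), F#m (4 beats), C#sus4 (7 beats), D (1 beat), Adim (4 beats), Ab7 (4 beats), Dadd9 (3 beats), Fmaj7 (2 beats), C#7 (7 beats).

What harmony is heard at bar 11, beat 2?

C#sus4

Beat 2 of bar 11 is beat (11−1)×3 + 2 = 32 overall.
Running totals: F#add9 ends at 6, F#7 ends at 8, Eadd9 ends at 9, Bbmaj7 ends at 11, Badd9 ends at 16, Ddim ends at 19, Em7 ends at 21, Fdim ends at 22, F#m ends at 26, C#sus4 ends at 33.
Beat 32 falls within C#sus4.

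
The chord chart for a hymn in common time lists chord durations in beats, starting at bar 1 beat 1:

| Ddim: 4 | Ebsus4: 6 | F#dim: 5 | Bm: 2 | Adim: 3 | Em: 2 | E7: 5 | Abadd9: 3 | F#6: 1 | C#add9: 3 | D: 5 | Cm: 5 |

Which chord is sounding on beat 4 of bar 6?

E7

Beat 4 of bar 6 is beat (6−1)×4 + 4 = 24 overall.
Running totals: Ddim ends at 4, Ebsus4 ends at 10, F#dim ends at 15, Bm ends at 17, Adim ends at 20, Em ends at 22, E7 ends at 27.
Beat 24 falls within E7.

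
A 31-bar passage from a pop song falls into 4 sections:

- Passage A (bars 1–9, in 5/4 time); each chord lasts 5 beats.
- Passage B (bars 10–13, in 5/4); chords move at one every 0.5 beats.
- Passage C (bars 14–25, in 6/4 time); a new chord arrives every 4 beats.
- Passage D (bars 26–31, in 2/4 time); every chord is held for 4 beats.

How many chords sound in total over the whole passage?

70 chords

A: 9·5 = 45 beats, 45/5 = 9 chords.
B: 4·5 = 20 beats, 20/0.5 = 40 chords.
C: 12·6 = 72 beats, 72/4 = 18 chords.
D: 6·2 = 12 beats, 12/4 = 3 chords.
Total: 9 + 40 + 18 + 3 = 70.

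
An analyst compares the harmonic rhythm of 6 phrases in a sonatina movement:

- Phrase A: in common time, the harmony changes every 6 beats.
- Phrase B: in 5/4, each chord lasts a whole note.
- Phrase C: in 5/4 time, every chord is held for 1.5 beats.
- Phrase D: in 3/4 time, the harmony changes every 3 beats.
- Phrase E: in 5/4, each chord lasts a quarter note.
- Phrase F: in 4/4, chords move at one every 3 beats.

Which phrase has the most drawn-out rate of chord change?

Phrase A

A: each chord is 6 beats in 4/4, so 2/3 per bar.
B: each chord is 4 beats in 5/4, so 1.25 per bar.
C: each chord is 1.5 beats in 5/4, so 10/3 per bar.
D: each chord is 3 beats in 3/4, so 1 per bar.
E: each chord is 1 beat in 5/4, so 5 per bar.
F: each chord is 3 beats in 4/4, so 4/3 per bar.
Slowest is A at 2/3 chords/bar.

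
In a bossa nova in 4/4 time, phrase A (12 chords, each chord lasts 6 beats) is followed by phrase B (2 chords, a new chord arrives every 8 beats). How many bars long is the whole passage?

22 bars

A: 12 × 6 = 72 beats = 18 bars.
B: 2 × 8 = 16 beats = 4 bars.
Total: 18 + 4 = 22 bars.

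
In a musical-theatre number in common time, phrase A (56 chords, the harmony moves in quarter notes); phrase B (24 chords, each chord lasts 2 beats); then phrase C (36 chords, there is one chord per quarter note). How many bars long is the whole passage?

A: 56 × 1 = 56 beats = 14 bars.
B: 24 × 2 = 48 beats = 12 bars.
C: 36 × 1 = 36 beats = 9 bars.
Total: 14 + 12 + 9 = 35 bars.

35 bars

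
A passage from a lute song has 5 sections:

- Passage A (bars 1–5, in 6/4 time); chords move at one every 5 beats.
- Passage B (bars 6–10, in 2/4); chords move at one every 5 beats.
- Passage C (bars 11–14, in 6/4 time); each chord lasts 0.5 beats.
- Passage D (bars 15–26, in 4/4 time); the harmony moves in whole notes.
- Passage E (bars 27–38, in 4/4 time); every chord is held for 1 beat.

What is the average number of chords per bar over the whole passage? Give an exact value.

A: 5 bars of 6 beats is 30 beats; at 5 beats each that's 6 chords.
B: 5 bars of 2 beats is 10 beats; at 5 beats each that's 2 chords.
C: 4 bars of 6 beats is 24 beats; at 0.5 beats each that's 48 chords.
D: 12 bars of 4 beats is 48 beats; at 4 beats each that's 12 chords.
E: 12 bars of 4 beats is 48 beats; at 1 beat each that's 48 chords.
Overall: 116 chords over 38 bars → 116/38 = 58/19 chords per bar.

58/19 chords per bar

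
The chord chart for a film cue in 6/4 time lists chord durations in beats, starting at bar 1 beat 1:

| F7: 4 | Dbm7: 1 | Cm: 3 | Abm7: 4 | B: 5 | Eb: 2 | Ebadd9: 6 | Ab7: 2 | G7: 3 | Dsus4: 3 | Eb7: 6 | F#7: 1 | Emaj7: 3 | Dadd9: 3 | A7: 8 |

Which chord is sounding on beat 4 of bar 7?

F#7

Beat 4 of bar 7 is beat (7−1)×6 + 4 = 40 overall.
Running totals: F7 ends at 4, Dbm7 ends at 5, Cm ends at 8, Abm7 ends at 12, B ends at 17, Eb ends at 19, Ebadd9 ends at 25, Ab7 ends at 27, G7 ends at 30, Dsus4 ends at 33, Eb7 ends at 39, F#7 ends at 40.
Beat 40 falls within F#7.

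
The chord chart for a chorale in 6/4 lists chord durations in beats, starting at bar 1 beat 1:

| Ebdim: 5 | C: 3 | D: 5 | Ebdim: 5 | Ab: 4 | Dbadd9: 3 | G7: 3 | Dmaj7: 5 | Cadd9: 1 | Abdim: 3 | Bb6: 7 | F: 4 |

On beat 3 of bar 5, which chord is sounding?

G7

Beat 3 of bar 5 is beat (5−1)×6 + 3 = 27 overall.
Running totals: Ebdim ends at 5, C ends at 8, D ends at 13, Ebdim ends at 18, Ab ends at 22, Dbadd9 ends at 25, G7 ends at 28.
Beat 27 falls within G7.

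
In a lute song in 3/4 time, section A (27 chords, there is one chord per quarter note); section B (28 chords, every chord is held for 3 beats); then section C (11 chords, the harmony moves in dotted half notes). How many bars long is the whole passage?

48 bars

A: 27 × 1 = 27 beats = 9 bars.
B: 28 × 3 = 84 beats = 28 bars.
C: 11 × 3 = 33 beats = 11 bars.
Total: 9 + 28 + 11 = 48 bars.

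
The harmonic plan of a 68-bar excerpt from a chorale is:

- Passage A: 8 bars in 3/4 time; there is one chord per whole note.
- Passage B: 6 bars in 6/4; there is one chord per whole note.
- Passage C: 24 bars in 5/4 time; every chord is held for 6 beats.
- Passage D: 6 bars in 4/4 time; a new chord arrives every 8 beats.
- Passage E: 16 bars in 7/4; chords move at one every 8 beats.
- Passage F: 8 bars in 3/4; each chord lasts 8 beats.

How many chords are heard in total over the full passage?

55 chords

A: 8 bars × 3 beats = 24 beats; 4 beats/chord → 6 chords.
B: 6 bars × 6 beats = 36 beats; 4 beats/chord → 9 chords.
C: 24 bars × 5 beats = 120 beats; 6 beats/chord → 20 chords.
D: 6 bars × 4 beats = 24 beats; 8 beats/chord → 3 chords.
E: 16 bars × 7 beats = 112 beats; 8 beats/chord → 14 chords.
F: 8 bars × 3 beats = 24 beats; 8 beats/chord → 3 chords.
Total: 6 + 9 + 20 + 3 + 14 + 3 = 55.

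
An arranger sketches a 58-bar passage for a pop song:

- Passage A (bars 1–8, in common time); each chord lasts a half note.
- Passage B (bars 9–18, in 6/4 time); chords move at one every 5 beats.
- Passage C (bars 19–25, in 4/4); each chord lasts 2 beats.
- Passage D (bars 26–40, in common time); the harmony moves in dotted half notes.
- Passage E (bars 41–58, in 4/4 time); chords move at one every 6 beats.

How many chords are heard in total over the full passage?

74 chords

A: 8·4 = 32 beats, 32/2 = 16 chords.
B: 10·6 = 60 beats, 60/5 = 12 chords.
C: 7·4 = 28 beats, 28/2 = 14 chords.
D: 15·4 = 60 beats, 60/3 = 20 chords.
E: 18·4 = 72 beats, 72/6 = 12 chords.
Total: 16 + 12 + 14 + 20 + 12 = 74.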